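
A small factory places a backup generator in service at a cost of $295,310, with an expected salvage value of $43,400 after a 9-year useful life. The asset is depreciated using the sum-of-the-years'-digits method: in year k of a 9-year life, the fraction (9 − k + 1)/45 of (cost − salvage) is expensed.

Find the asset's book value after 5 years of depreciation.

$99,380

Depreciable base = $295,310 − $43,400 = $251,910.
Sum of the years' digits = 9+8+7+6+5+4+3+2+1 = 45.
Year 1: $251,910 × 9/45 = $50,382. Book value $244,928.
Year 2: $251,910 × 8/45 = $44,784. Book value $200,144.
Year 3: $251,910 × 7/45 = $39,186. Book value $160,958.
Year 4: $251,910 × 6/45 = $33,588. Book value $127,370.
Year 5: $251,910 × 5/45 = $27,990. Book value $99,380.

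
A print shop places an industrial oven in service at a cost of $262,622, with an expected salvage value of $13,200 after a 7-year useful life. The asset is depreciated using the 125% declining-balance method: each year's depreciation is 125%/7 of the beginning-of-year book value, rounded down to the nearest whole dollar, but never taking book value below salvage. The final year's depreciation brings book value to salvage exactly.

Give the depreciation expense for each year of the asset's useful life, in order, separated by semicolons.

Depreciable base = $262,622 − $13,200 = $249,422.
Year 1: ⌊$262,622 × 125%/7⌋ = $46,896. Book value $215,726.
Year 2: ⌊$215,726 × 125%/7⌋ = $38,522. Book value $177,204.
Year 3: ⌊$177,204 × 125%/7⌋ = $31,643. Book value $145,561.
Year 4: ⌊$145,561 × 125%/7⌋ = $25,993. Book value $119,568.
Year 5: ⌊$119,568 × 125%/7⌋ = $21,351. Book value $98,217.
Year 6: ⌊$98,217 × 125%/7⌋ = $17,538. Book value $80,679.
Year 7 (final): $80,679 − $13,200 = $67,479. Book value $13,200.

$46,896; $38,522; $31,643; $25,993; $21,351; $17,538; $67,479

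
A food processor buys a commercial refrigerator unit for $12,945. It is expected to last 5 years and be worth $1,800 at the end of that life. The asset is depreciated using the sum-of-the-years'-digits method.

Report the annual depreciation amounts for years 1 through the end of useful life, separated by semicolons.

Depreciable base = $12,945 − $1,800 = $11,145.
Sum of the years' digits = 5+4+3+2+1 = 15.
Year 1: $11,145 × 5/15 = $3,715. Book value $9,230.
Year 2: $11,145 × 4/15 = $2,972. Book value $6,258.
Year 3: $11,145 × 3/15 = $2,229. Book value $4,029.
Year 4: $11,145 × 2/15 = $1,486. Book value $2,543.
Year 5: $11,145 × 1/15 = $743. Book value $1,800.

$3,715; $2,972; $2,229; $1,486; $743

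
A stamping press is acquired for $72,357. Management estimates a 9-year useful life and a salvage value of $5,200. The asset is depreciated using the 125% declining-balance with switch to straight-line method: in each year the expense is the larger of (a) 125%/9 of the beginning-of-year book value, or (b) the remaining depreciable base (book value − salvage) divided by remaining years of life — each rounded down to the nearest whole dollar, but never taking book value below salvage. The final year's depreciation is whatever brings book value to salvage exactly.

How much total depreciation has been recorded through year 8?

Depreciable base = $72,357 − $5,200 = $67,157.
Year 1: DB = ⌊$72,357 × 125%/9⌋ = $10,049; SL = ⌊$67,157/9⌋ = $7,461 → take DB $10,049. Book value $62,308.
Year 2: DB = ⌊$62,308 × 125%/9⌋ = $8,653; SL = ⌊$57,108/8⌋ = $7,138 → take DB $8,653. Book value $53,655.
Year 3: DB = ⌊$53,655 × 125%/9⌋ = $7,452; SL = ⌊$48,455/7⌋ = $6,922 → take DB $7,452. Book value $46,203.
Year 4: DB = ⌊$46,203 × 125%/9⌋ = $6,417; SL = ⌊$41,003/6⌋ = $6,833 → take SL $6,833. Book value $39,370.
Year 5: DB = ⌊$39,370 × 125%/9⌋ = $5,468; SL = ⌊$34,170/5⌋ = $6,834 → take SL $6,834. Book value $32,536.
Year 6: DB = ⌊$32,536 × 125%/9⌋ = $4,518; SL = ⌊$27,336/4⌋ = $6,834 → take SL $6,834. Book value $25,702.
Year 7: DB = ⌊$25,702 × 125%/9⌋ = $3,569; SL = ⌊$20,502/3⌋ = $6,834 → take SL $6,834. Book value $18,868.
Year 8: DB = ⌊$18,868 × 125%/9⌋ = $2,620; SL = ⌊$13,668/2⌋ = $6,834 → take SL $6,834. Book value $12,034.
Accumulated through year 8 = $72,357 − $12,034 = $60,323.

$60,323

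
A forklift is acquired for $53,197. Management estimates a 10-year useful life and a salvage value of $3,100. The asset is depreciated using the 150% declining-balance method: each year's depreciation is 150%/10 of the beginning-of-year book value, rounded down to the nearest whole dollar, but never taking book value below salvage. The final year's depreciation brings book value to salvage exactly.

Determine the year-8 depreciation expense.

$2,558

Depreciable base = $53,197 − $3,100 = $50,097.
Year 1: ⌊$53,197 × 150%/10⌋ = $7,979. Book value $45,218.
Year 2: ⌊$45,218 × 150%/10⌋ = $6,782. Book value $38,436.
Year 3: ⌊$38,436 × 150%/10⌋ = $5,765. Book value $32,671.
Year 4: ⌊$32,671 × 150%/10⌋ = $4,900. Book value $27,771.
Year 5: ⌊$27,771 × 150%/10⌋ = $4,165. Book value $23,606.
Year 6: ⌊$23,606 × 150%/10⌋ = $3,540. Book value $20,066.
Year 7: ⌊$20,066 × 150%/10⌋ = $3,009. Book value $17,057.
Year 8: ⌊$17,057 × 150%/10⌋ = $2,558. Book value $14,499.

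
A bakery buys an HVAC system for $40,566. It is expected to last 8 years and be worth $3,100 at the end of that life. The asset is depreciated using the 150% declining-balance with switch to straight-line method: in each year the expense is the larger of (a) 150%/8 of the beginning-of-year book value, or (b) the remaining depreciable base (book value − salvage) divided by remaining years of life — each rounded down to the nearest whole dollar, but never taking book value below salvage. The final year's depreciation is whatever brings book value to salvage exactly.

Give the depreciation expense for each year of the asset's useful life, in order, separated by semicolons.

Depreciable base = $40,566 − $3,100 = $37,466.
Year 1: DB = ⌊$40,566 × 150%/8⌋ = $7,606; SL = ⌊$37,466/8⌋ = $4,683 → take DB $7,606. Book value $32,960.
Year 2: DB = ⌊$32,960 × 150%/8⌋ = $6,180; SL = ⌊$29,860/7⌋ = $4,265 → take DB $6,180. Book value $26,780.
Year 3: DB = ⌊$26,780 × 150%/8⌋ = $5,021; SL = ⌊$23,680/6⌋ = $3,946 → take DB $5,021. Book value $21,759.
Year 4: DB = ⌊$21,759 × 150%/8⌋ = $4,079; SL = ⌊$18,659/5⌋ = $3,731 → take DB $4,079. Book value $17,680.
Year 5: DB = ⌊$17,680 × 150%/8⌋ = $3,315; SL = ⌊$14,580/4⌋ = $3,645 → take SL $3,645. Book value $14,035.
Year 6: DB = ⌊$14,035 × 150%/8⌋ = $2,631; SL = ⌊$10,935/3⌋ = $3,645 → take SL $3,645. Book value $10,390.
Year 7: DB = ⌊$10,390 × 150%/8⌋ = $1,948; SL = ⌊$7,290/2⌋ = $3,645 → take SL $3,645. Book value $6,745.
Year 8 (final): $6,745 − $3,100 = $3,645. Book value $3,100.

$7,606; $6,180; $5,021; $4,079; $3,645; $3,645; $3,645; $3,645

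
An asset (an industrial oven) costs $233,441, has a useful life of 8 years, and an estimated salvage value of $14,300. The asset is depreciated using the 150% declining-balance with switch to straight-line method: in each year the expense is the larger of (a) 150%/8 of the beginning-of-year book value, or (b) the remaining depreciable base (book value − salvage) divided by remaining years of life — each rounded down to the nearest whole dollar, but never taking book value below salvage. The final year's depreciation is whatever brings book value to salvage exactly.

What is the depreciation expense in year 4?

Depreciable base = $233,441 − $14,300 = $219,141.
Year 1: DB = ⌊$233,441 × 150%/8⌋ = $43,770; SL = ⌊$219,141/8⌋ = $27,392 → take DB $43,770. Book value $189,671.
Year 2: DB = ⌊$189,671 × 150%/8⌋ = $35,563; SL = ⌊$175,371/7⌋ = $25,053 → take DB $35,563. Book value $154,108.
Year 3: DB = ⌊$154,108 × 150%/8⌋ = $28,895; SL = ⌊$139,808/6⌋ = $23,301 → take DB $28,895. Book value $125,213.
Year 4: DB = ⌊$125,213 × 150%/8⌋ = $23,477; SL = ⌊$110,913/5⌋ = $22,182 → take DB $23,477. Book value $101,736.

$23,477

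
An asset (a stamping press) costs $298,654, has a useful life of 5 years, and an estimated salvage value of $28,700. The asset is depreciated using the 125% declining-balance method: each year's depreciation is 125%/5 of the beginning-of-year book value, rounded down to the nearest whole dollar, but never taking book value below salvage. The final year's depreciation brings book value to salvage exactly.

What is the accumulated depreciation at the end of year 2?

Depreciable base = $298,654 − $28,700 = $269,954.
Year 1: ⌊$298,654 × 125%/5⌋ = $74,663. Book value $223,991.
Year 2: ⌊$223,991 × 125%/5⌋ = $55,997. Book value $167,994.
Accumulated through year 2 = $298,654 − $167,994 = $130,660.

$130,660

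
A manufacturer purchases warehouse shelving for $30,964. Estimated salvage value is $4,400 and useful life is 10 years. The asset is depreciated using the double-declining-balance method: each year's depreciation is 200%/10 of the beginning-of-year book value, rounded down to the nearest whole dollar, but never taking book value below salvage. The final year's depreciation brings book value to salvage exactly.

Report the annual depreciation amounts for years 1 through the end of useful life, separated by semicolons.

Depreciable base = $30,964 − $4,400 = $26,564.
Year 1: ⌊$30,964 × 200%/10⌋ = $6,192. Book value $24,772.
Year 2: ⌊$24,772 × 200%/10⌋ = $4,954. Book value $19,818.
Year 3: ⌊$19,818 × 200%/10⌋ = $3,963. Book value $15,855.
Year 4: ⌊$15,855 × 200%/10⌋ = $3,171. Book value $12,684.
Year 5: ⌊$12,684 × 200%/10⌋ = $2,536. Book value $10,148.
Year 6: ⌊$10,148 × 200%/10⌋ = $2,029. Book value $8,119.
Year 7: ⌊$8,119 × 200%/10⌋ = $1,623. Book value $6,496.
Year 8: ⌊$6,496 × 200%/10⌋ = $1,299. Book value $5,197.
Year 9: ⌊$5,197 × 200%/10⌋ = $1,039, capped at $797. Book value $4,400.
Year 10 (final): $4,400 − $4,400 = $0. Book value $4,400.

$6,192; $4,954; $3,963; $3,171; $2,536; $2,029; $1,623; $1,299; $797; $0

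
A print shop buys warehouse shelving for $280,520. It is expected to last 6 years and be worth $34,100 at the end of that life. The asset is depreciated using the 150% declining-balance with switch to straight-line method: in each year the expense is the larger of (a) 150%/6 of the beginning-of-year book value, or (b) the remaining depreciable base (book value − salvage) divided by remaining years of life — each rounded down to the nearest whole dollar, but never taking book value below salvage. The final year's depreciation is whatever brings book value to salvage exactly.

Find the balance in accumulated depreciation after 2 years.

$122,727

Depreciable base = $280,520 − $34,100 = $246,420.
Year 1: DB = ⌊$280,520 × 150%/6⌋ = $70,130; SL = ⌊$246,420/6⌋ = $41,070 → take DB $70,130. Book value $210,390.
Year 2: DB = ⌊$210,390 × 150%/6⌋ = $52,597; SL = ⌊$176,290/5⌋ = $35,258 → take DB $52,597. Book value $157,793.
Accumulated through year 2 = $280,520 − $157,793 = $122,727.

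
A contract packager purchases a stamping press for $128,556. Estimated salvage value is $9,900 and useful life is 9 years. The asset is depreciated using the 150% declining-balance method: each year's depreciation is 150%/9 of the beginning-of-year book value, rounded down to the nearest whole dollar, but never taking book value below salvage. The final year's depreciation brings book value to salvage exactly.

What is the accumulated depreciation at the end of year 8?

$98,656

Depreciable base = $128,556 − $9,900 = $118,656.
Year 1: ⌊$128,556 × 150%/9⌋ = $21,426. Book value $107,130.
Year 2: ⌊$107,130 × 150%/9⌋ = $17,855. Book value $89,275.
Year 3: ⌊$89,275 × 150%/9⌋ = $14,879. Book value $74,396.
Year 4: ⌊$74,396 × 150%/9⌋ = $12,399. Book value $61,997.
Year 5: ⌊$61,997 × 150%/9⌋ = $10,332. Book value $51,665.
Year 6: ⌊$51,665 × 150%/9⌋ = $8,610. Book value $43,055.
Year 7: ⌊$43,055 × 150%/9⌋ = $7,175. Book value $35,880.
Year 8: ⌊$35,880 × 150%/9⌋ = $5,980. Book value $29,900.
Accumulated through year 8 = $128,556 − $29,900 = $98,656.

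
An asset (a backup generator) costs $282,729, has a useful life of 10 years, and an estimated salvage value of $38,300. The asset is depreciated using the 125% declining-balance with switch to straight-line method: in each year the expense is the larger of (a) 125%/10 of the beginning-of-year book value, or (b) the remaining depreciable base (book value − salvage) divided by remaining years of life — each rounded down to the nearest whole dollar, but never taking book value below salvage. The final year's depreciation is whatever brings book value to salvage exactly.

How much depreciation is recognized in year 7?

$21,239

Depreciable base = $282,729 − $38,300 = $244,429.
Year 1: DB = ⌊$282,729 × 125%/10⌋ = $35,341; SL = ⌊$244,429/10⌋ = $24,442 → take DB $35,341. Book value $247,388.
Year 2: DB = ⌊$247,388 × 125%/10⌋ = $30,923; SL = ⌊$209,088/9⌋ = $23,232 → take DB $30,923. Book value $216,465.
Year 3: DB = ⌊$216,465 × 125%/10⌋ = $27,058; SL = ⌊$178,165/8⌋ = $22,270 → take DB $27,058. Book value $189,407.
Year 4: DB = ⌊$189,407 × 125%/10⌋ = $23,675; SL = ⌊$151,107/7⌋ = $21,586 → take DB $23,675. Book value $165,732.
Year 5: DB = ⌊$165,732 × 125%/10⌋ = $20,716; SL = ⌊$127,432/6⌋ = $21,238 → take SL $21,238. Book value $144,494.
Year 6: DB = ⌊$144,494 × 125%/10⌋ = $18,061; SL = ⌊$106,194/5⌋ = $21,238 → take SL $21,238. Book value $123,256.
Year 7: DB = ⌊$123,256 × 125%/10⌋ = $15,407; SL = ⌊$84,956/4⌋ = $21,239 → take SL $21,239. Book value $102,017.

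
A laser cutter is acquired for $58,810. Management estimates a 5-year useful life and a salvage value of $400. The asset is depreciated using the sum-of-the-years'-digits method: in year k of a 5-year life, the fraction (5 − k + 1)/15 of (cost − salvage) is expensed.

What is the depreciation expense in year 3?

$11,682

Depreciable base = $58,810 − $400 = $58,410.
Sum of the years' digits = 5+4+3+2+1 = 15.
Year 1: $58,410 × 5/15 = $19,470. Book value $39,340.
Year 2: $58,410 × 4/15 = $15,576. Book value $23,764.
Year 3: $58,410 × 3/15 = $11,682. Book value $12,082.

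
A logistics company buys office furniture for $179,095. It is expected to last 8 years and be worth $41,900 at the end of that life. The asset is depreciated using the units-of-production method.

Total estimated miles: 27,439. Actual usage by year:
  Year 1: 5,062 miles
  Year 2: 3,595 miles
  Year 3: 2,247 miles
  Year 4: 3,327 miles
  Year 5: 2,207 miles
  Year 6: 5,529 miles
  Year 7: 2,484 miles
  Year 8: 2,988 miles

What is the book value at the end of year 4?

Depreciable base = $179,095 − $41,900 = $137,195.
Rate = $137,195 / 27,439 miles = $5 per mile.
Year 1: 5,062 × $5 = $25,310. Book value $153,785.
Year 2: 3,595 × $5 = $17,975. Book value $135,810.
Year 3: 2,247 × $5 = $11,235. Book value $124,575.
Year 4: 3,327 × $5 = $16,635. Book value $107,940.

$107,940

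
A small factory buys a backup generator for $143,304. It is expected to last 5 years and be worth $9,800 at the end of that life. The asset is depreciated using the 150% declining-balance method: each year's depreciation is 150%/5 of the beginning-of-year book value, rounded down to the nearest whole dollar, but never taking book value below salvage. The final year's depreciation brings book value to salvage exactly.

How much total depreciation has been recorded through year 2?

Depreciable base = $143,304 − $9,800 = $133,504.
Year 1: ⌊$143,304 × 150%/5⌋ = $42,991. Book value $100,313.
Year 2: ⌊$100,313 × 150%/5⌋ = $30,093. Book value $70,220.
Accumulated through year 2 = $143,304 − $70,220 = $73,084.

$73,084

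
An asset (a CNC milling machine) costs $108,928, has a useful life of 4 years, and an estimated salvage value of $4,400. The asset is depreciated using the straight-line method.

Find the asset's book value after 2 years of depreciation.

Depreciable base = $108,928 − $4,400 = $104,528.
Annual expense = $104,528 / 4 = $26,132.
End of year 1: book value $82,796.
End of year 2: book value $56,664.

$56,664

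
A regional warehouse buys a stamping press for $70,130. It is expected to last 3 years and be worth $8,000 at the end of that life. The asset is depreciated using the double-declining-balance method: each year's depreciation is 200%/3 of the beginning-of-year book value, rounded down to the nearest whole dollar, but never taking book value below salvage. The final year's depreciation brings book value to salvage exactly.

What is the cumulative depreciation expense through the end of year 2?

$62,130

Depreciable base = $70,130 − $8,000 = $62,130.
Year 1: ⌊$70,130 × 200%/3⌋ = $46,753. Book value $23,377.
Year 2: ⌊$23,377 × 200%/3⌋ = $15,584, capped at $15,377. Book value $8,000.
Accumulated through year 2 = $70,130 − $8,000 = $62,130.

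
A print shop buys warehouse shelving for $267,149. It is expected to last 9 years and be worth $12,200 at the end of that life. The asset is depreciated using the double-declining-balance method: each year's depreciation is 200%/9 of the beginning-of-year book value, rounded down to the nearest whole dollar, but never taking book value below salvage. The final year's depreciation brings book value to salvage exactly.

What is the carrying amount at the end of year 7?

Depreciable base = $267,149 − $12,200 = $254,949.
Year 1: ⌊$267,149 × 200%/9⌋ = $59,366. Book value $207,783.
Year 2: ⌊$207,783 × 200%/9⌋ = $46,174. Book value $161,609.
Year 3: ⌊$161,609 × 200%/9⌋ = $35,913. Book value $125,696.
Year 4: ⌊$125,696 × 200%/9⌋ = $27,932. Book value $97,764.
Year 5: ⌊$97,764 × 200%/9⌋ = $21,725. Book value $76,039.
Year 6: ⌊$76,039 × 200%/9⌋ = $16,897. Book value $59,142.
Year 7: ⌊$59,142 × 200%/9⌋ = $13,142. Book value $46,000.

$46,000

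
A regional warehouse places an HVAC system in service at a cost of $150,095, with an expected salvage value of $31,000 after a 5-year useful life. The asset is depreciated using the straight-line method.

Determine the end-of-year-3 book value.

Depreciable base = $150,095 − $31,000 = $119,095.
Annual expense = $119,095 / 5 = $23,819.
End of year 1: book value $126,276.
End of year 2: book value $102,457.
End of year 3: book value $78,638.

$78,638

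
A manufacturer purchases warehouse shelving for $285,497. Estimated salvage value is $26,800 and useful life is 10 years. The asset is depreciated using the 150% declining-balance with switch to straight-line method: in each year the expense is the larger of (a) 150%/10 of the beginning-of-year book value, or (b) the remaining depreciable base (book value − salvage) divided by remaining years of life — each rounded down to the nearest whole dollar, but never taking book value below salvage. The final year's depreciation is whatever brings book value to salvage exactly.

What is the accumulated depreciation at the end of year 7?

Depreciable base = $285,497 − $26,800 = $258,697.
Year 1: DB = ⌊$285,497 × 150%/10⌋ = $42,824; SL = ⌊$258,697/10⌋ = $25,869 → take DB $42,824. Book value $242,673.
Year 2: DB = ⌊$242,673 × 150%/10⌋ = $36,400; SL = ⌊$215,873/9⌋ = $23,985 → take DB $36,400. Book value $206,273.
Year 3: DB = ⌊$206,273 × 150%/10⌋ = $30,940; SL = ⌊$179,473/8⌋ = $22,434 → take DB $30,940. Book value $175,333.
Year 4: DB = ⌊$175,333 × 150%/10⌋ = $26,299; SL = ⌊$148,533/7⌋ = $21,219 → take DB $26,299. Book value $149,034.
Year 5: DB = ⌊$149,034 × 150%/10⌋ = $22,355; SL = ⌊$122,234/6⌋ = $20,372 → take DB $22,355. Book value $126,679.
Year 6: DB = ⌊$126,679 × 150%/10⌋ = $19,001; SL = ⌊$99,879/5⌋ = $19,975 → take SL $19,975. Book value $106,704.
Year 7: DB = ⌊$106,704 × 150%/10⌋ = $16,005; SL = ⌊$79,904/4⌋ = $19,976 → take SL $19,976. Book value $86,728.
Accumulated through year 7 = $285,497 − $86,728 = $198,769.

$198,769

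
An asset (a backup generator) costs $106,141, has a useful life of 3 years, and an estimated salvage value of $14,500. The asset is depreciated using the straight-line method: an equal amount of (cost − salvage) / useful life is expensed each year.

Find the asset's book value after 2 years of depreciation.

Depreciable base = $106,141 − $14,500 = $91,641.
Annual expense = $91,641 / 3 = $30,547.
End of year 1: book value $75,594.
End of year 2: book value $45,047.

$45,047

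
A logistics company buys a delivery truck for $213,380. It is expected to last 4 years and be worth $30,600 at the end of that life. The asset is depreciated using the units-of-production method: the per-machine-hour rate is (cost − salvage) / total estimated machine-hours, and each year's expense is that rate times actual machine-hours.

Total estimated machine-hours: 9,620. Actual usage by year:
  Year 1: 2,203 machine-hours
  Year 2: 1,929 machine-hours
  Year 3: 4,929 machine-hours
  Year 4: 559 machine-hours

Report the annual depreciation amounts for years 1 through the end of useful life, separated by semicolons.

Depreciable base = $213,380 − $30,600 = $182,780.
Rate = $182,780 / 9,620 machine-hours = $19 per machine-hour.
Year 1: 2,203 × $19 = $41,857. Book value $171,523.
Year 2: 1,929 × $19 = $36,651. Book value $134,872.
Year 3: 4,929 × $19 = $93,651. Book value $41,221.
Year 4: 559 × $19 = $10,621. Book value $30,600.

$41,857; $36,651; $93,651; $10,621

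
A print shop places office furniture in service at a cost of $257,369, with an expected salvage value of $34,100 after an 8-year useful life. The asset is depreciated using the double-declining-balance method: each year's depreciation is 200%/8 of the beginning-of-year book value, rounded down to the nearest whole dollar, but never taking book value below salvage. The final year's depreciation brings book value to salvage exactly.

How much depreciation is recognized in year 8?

Depreciable base = $257,369 − $34,100 = $223,269.
Year 1: ⌊$257,369 × 200%/8⌋ = $64,342. Book value $193,027.
Year 2: ⌊$193,027 × 200%/8⌋ = $48,256. Book value $144,771.
Year 3: ⌊$144,771 × 200%/8⌋ = $36,192. Book value $108,579.
Year 4: ⌊$108,579 × 200%/8⌋ = $27,144. Book value $81,435.
Year 5: ⌊$81,435 × 200%/8⌋ = $20,358. Book value $61,077.
Year 6: ⌊$61,077 × 200%/8⌋ = $15,269. Book value $45,808.
Year 7: ⌊$45,808 × 200%/8⌋ = $11,452. Book value $34,356.
Year 8 (final): $34,356 − $34,100 = $256. Book value $34,100.

$256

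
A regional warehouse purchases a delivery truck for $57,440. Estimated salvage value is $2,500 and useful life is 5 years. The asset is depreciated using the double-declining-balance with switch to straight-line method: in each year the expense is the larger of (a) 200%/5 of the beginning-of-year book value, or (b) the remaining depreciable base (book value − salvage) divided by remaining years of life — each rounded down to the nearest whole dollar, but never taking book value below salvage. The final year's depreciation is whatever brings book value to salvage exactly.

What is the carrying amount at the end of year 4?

Depreciable base = $57,440 − $2,500 = $54,940.
Year 1: DB = ⌊$57,440 × 200%/5⌋ = $22,976; SL = ⌊$54,940/5⌋ = $10,988 → take DB $22,976. Book value $34,464.
Year 2: DB = ⌊$34,464 × 200%/5⌋ = $13,785; SL = ⌊$31,964/4⌋ = $7,991 → take DB $13,785. Book value $20,679.
Year 3: DB = ⌊$20,679 × 200%/5⌋ = $8,271; SL = ⌊$18,179/3⌋ = $6,059 → take DB $8,271. Book value $12,408.
Year 4: DB = ⌊$12,408 × 200%/5⌋ = $4,963; SL = ⌊$9,908/2⌋ = $4,954 → take DB $4,963. Book value $7,445.

$7,445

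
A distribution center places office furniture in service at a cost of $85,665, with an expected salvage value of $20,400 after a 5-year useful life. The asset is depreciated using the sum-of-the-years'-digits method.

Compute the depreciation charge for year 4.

$8,702

Depreciable base = $85,665 − $20,400 = $65,265.
Sum of the years' digits = 5+4+3+2+1 = 15.
Year 1: $65,265 × 5/15 = $21,755. Book value $63,910.
Year 2: $65,265 × 4/15 = $17,404. Book value $46,506.
Year 3: $65,265 × 3/15 = $13,053. Book value $33,453.
Year 4: $65,265 × 2/15 = $8,702. Book value $24,751.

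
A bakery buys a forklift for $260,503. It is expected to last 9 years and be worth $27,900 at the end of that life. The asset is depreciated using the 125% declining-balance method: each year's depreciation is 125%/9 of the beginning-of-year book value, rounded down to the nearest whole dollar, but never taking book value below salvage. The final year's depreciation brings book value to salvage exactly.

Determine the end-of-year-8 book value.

Depreciable base = $260,503 − $27,900 = $232,603.
Year 1: ⌊$260,503 × 125%/9⌋ = $36,180. Book value $224,323.
Year 2: ⌊$224,323 × 125%/9⌋ = $31,155. Book value $193,168.
Year 3: ⌊$193,168 × 125%/9⌋ = $26,828. Book value $166,340.
Year 4: ⌊$166,340 × 125%/9⌋ = $23,102. Book value $143,238.
Year 5: ⌊$143,238 × 125%/9⌋ = $19,894. Book value $123,344.
Year 6: ⌊$123,344 × 125%/9⌋ = $17,131. Book value $106,213.
Year 7: ⌊$106,213 × 125%/9⌋ = $14,751. Book value $91,462.
Year 8: ⌊$91,462 × 125%/9⌋ = $12,703. Book value $78,759.

$78,759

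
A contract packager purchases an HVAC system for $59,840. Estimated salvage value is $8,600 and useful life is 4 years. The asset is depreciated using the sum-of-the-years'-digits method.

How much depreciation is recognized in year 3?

Depreciable base = $59,840 − $8,600 = $51,240.
Sum of the years' digits = 4+3+2+1 = 10.
Year 1: $51,240 × 4/10 = $20,496. Book value $39,344.
Year 2: $51,240 × 3/10 = $15,372. Book value $23,972.
Year 3: $51,240 × 2/10 = $10,248. Book value $13,724.

$10,248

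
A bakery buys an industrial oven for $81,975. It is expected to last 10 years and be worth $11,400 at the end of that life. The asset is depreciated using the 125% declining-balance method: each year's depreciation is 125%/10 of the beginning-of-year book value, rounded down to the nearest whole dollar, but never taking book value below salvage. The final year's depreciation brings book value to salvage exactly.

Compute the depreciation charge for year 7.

Depreciable base = $81,975 − $11,400 = $70,575.
Year 1: ⌊$81,975 × 125%/10⌋ = $10,246. Book value $71,729.
Year 2: ⌊$71,729 × 125%/10⌋ = $8,966. Book value $62,763.
Year 3: ⌊$62,763 × 125%/10⌋ = $7,845. Book value $54,918.
Year 4: ⌊$54,918 × 125%/10⌋ = $6,864. Book value $48,054.
Year 5: ⌊$48,054 × 125%/10⌋ = $6,006. Book value $42,048.
Year 6: ⌊$42,048 × 125%/10⌋ = $5,256. Book value $36,792.
Year 7: ⌊$36,792 × 125%/10⌋ = $4,599. Book value $32,193.

$4,599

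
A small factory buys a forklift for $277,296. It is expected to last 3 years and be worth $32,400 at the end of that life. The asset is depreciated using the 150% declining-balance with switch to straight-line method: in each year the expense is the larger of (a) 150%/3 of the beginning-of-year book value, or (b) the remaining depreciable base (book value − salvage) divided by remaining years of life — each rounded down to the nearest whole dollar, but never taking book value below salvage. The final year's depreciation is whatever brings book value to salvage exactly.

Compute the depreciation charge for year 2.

$69,324

Depreciable base = $277,296 − $32,400 = $244,896.
Year 1: DB = ⌊$277,296 × 150%/3⌋ = $138,648; SL = ⌊$244,896/3⌋ = $81,632 → take DB $138,648. Book value $138,648.
Year 2: DB = ⌊$138,648 × 150%/3⌋ = $69,324; SL = ⌊$106,248/2⌋ = $53,124 → take DB $69,324. Book value $69,324.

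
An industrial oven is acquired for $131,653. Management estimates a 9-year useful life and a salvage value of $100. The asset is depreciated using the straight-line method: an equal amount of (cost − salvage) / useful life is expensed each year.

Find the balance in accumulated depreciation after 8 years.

$116,936

Depreciable base = $131,653 − $100 = $131,553.
Annual expense = $131,553 / 9 = $14,617.
End of year 1: book value $117,036.
End of year 2: book value $102,419.
End of year 3: book value $87,802.
End of year 4: book value $73,185.
End of year 5: book value $58,568.
End of year 6: book value $43,951.
End of year 7: book value $29,334.
End of year 8: book value $14,717.
Accumulated through year 8 = $131,653 − $14,717 = $116,936.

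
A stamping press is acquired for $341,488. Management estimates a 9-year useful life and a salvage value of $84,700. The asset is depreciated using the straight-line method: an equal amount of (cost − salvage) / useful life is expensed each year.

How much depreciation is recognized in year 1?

$28,532

Depreciable base = $341,488 − $84,700 = $256,788.
Annual expense = $256,788 / 9 = $28,532.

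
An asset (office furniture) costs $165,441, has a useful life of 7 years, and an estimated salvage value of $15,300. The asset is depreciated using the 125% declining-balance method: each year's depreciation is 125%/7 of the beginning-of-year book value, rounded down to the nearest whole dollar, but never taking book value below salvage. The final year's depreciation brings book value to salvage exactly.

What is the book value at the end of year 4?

Depreciable base = $165,441 − $15,300 = $150,141.
Year 1: ⌊$165,441 × 125%/7⌋ = $29,543. Book value $135,898.
Year 2: ⌊$135,898 × 125%/7⌋ = $24,267. Book value $111,631.
Year 3: ⌊$111,631 × 125%/7⌋ = $19,934. Book value $91,697.
Year 4: ⌊$91,697 × 125%/7⌋ = $16,374. Book value $75,323.

$75,323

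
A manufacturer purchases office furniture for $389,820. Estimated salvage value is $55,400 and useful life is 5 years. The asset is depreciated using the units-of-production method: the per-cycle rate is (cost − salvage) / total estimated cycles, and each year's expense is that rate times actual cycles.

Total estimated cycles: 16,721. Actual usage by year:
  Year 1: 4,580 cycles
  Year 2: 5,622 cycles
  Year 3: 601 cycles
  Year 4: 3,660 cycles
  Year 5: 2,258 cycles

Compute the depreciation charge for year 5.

$45,160

Depreciable base = $389,820 − $55,400 = $334,420.
Rate = $334,420 / 16,721 cycles = $20 per cycle.
Year 1: 4,580 × $20 = $91,600. Book value $298,220.
Year 2: 5,622 × $20 = $112,440. Book value $185,780.
Year 3: 601 × $20 = $12,020. Book value $173,760.
Year 4: 3,660 × $20 = $73,200. Book value $100,560.
Year 5: 2,258 × $20 = $45,160. Book value $55,400.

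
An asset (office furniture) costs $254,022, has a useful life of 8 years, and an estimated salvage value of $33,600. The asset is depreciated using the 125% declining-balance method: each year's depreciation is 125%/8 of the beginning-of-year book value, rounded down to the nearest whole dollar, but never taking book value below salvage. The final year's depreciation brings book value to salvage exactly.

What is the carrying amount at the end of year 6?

$91,657

Depreciable base = $254,022 − $33,600 = $220,422.
Year 1: ⌊$254,022 × 125%/8⌋ = $39,690. Book value $214,332.
Year 2: ⌊$214,332 × 125%/8⌋ = $33,489. Book value $180,843.
Year 3: ⌊$180,843 × 125%/8⌋ = $28,256. Book value $152,587.
Year 4: ⌊$152,587 × 125%/8⌋ = $23,841. Book value $128,746.
Year 5: ⌊$128,746 × 125%/8⌋ = $20,116. Book value $108,630.
Year 6: ⌊$108,630 × 125%/8⌋ = $16,973. Book value $91,657.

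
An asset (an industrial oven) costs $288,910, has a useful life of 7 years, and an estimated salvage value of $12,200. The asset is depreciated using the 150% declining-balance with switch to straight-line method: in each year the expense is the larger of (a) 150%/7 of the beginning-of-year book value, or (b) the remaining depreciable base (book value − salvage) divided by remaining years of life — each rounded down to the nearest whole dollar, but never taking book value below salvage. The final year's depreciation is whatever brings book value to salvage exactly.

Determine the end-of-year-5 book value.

$76,170

Depreciable base = $288,910 − $12,200 = $276,710.
Year 1: DB = ⌊$288,910 × 150%/7⌋ = $61,909; SL = ⌊$276,710/7⌋ = $39,530 → take DB $61,909. Book value $227,001.
Year 2: DB = ⌊$227,001 × 150%/7⌋ = $48,643; SL = ⌊$214,801/6⌋ = $35,800 → take DB $48,643. Book value $178,358.
Year 3: DB = ⌊$178,358 × 150%/7⌋ = $38,219; SL = ⌊$166,158/5⌋ = $33,231 → take DB $38,219. Book value $140,139.
Year 4: DB = ⌊$140,139 × 150%/7⌋ = $30,029; SL = ⌊$127,939/4⌋ = $31,984 → take SL $31,984. Book value $108,155.
Year 5: DB = ⌊$108,155 × 150%/7⌋ = $23,176; SL = ⌊$95,955/3⌋ = $31,985 → take SL $31,985. Book value $76,170.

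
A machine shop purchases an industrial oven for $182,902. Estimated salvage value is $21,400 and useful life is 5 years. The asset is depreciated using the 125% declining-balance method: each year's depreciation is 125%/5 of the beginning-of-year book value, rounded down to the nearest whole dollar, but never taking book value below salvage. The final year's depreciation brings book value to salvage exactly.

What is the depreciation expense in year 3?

$25,720

Depreciable base = $182,902 − $21,400 = $161,502.
Year 1: ⌊$182,902 × 125%/5⌋ = $45,725. Book value $137,177.
Year 2: ⌊$137,177 × 125%/5⌋ = $34,294. Book value $102,883.
Year 3: ⌊$102,883 × 125%/5⌋ = $25,720. Book value $77,163.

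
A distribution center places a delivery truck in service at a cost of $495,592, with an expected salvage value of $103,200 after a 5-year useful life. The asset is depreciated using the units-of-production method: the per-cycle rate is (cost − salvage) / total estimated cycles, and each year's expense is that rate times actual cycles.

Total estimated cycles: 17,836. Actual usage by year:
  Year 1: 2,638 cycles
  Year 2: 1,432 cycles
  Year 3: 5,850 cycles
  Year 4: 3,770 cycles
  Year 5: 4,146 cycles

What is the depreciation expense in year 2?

Depreciable base = $495,592 − $103,200 = $392,392.
Rate = $392,392 / 17,836 cycles = $22 per cycle.
Year 1: 2,638 × $22 = $58,036. Book value $437,556.
Year 2: 1,432 × $22 = $31,504. Book value $406,052.

$31,504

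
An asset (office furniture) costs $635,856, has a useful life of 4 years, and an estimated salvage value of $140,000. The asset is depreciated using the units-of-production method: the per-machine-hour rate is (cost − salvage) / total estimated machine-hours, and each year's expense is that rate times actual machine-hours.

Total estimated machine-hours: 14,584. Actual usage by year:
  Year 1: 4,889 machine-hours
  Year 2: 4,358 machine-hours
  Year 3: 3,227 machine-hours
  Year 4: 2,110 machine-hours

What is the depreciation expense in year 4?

$71,740

Depreciable base = $635,856 − $140,000 = $495,856.
Rate = $495,856 / 14,584 machine-hours = $34 per machine-hour.
Year 1: 4,889 × $34 = $166,226. Book value $469,630.
Year 2: 4,358 × $34 = $148,172. Book value $321,458.
Year 3: 3,227 × $34 = $109,718. Book value $211,740.
Year 4: 2,110 × $34 = $71,740. Book value $140,000.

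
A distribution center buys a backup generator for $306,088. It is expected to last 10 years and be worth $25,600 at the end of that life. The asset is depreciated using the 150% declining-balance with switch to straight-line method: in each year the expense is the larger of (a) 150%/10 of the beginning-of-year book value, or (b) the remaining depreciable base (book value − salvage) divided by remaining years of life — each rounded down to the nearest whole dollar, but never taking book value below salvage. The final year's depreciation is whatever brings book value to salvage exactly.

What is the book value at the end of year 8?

Depreciable base = $306,088 − $25,600 = $280,488.
Year 1: DB = ⌊$306,088 × 150%/10⌋ = $45,913; SL = ⌊$280,488/10⌋ = $28,048 → take DB $45,913. Book value $260,175.
Year 2: DB = ⌊$260,175 × 150%/10⌋ = $39,026; SL = ⌊$234,575/9⌋ = $26,063 → take DB $39,026. Book value $221,149.
Year 3: DB = ⌊$221,149 × 150%/10⌋ = $33,172; SL = ⌊$195,549/8⌋ = $24,443 → take DB $33,172. Book value $187,977.
Year 4: DB = ⌊$187,977 × 150%/10⌋ = $28,196; SL = ⌊$162,377/7⌋ = $23,196 → take DB $28,196. Book value $159,781.
Year 5: DB = ⌊$159,781 × 150%/10⌋ = $23,967; SL = ⌊$134,181/6⌋ = $22,363 → take DB $23,967. Book value $135,814.
Year 6: DB = ⌊$135,814 × 150%/10⌋ = $20,372; SL = ⌊$110,214/5⌋ = $22,042 → take SL $22,042. Book value $113,772.
Year 7: DB = ⌊$113,772 × 150%/10⌋ = $17,065; SL = ⌊$88,172/4⌋ = $22,043 → take SL $22,043. Book value $91,729.
Year 8: DB = ⌊$91,729 × 150%/10⌋ = $13,759; SL = ⌊$66,129/3⌋ = $22,043 → take SL $22,043. Book value $69,686.

$69,686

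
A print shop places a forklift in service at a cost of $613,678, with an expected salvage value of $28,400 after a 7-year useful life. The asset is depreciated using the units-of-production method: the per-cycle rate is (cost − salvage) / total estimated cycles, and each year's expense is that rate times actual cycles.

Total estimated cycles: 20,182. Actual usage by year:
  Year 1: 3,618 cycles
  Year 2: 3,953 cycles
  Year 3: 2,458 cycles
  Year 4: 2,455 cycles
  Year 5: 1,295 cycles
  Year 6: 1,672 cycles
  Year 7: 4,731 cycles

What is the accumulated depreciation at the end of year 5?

$399,591

Depreciable base = $613,678 − $28,400 = $585,278.
Rate = $585,278 / 20,182 cycles = $29 per cycle.
Year 1: 3,618 × $29 = $104,922. Book value $508,756.
Year 2: 3,953 × $29 = $114,637. Book value $394,119.
Year 3: 2,458 × $29 = $71,282. Book value $322,837.
Year 4: 2,455 × $29 = $71,195. Book value $251,642.
Year 5: 1,295 × $29 = $37,555. Book value $214,087.
Accumulated through year 5 = $613,678 − $214,087 = $399,591.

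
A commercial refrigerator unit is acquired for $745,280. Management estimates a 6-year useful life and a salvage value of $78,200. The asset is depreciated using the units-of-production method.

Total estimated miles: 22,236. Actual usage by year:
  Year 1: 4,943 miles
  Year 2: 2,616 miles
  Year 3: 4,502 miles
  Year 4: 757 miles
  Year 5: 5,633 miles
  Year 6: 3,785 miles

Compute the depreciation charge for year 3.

$135,060

Depreciable base = $745,280 − $78,200 = $667,080.
Rate = $667,080 / 22,236 miles = $30 per mile.
Year 1: 4,943 × $30 = $148,290. Book value $596,990.
Year 2: 2,616 × $30 = $78,480. Book value $518,510.
Year 3: 4,502 × $30 = $135,060. Book value $383,450.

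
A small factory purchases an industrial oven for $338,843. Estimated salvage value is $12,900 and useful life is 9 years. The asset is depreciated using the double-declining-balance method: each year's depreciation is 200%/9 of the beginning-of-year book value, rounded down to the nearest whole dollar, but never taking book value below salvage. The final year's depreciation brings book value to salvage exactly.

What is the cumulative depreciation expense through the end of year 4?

$214,842

Depreciable base = $338,843 − $12,900 = $325,943.
Year 1: ⌊$338,843 × 200%/9⌋ = $75,298. Book value $263,545.
Year 2: ⌊$263,545 × 200%/9⌋ = $58,565. Book value $204,980.
Year 3: ⌊$204,980 × 200%/9⌋ = $45,551. Book value $159,429.
Year 4: ⌊$159,429 × 200%/9⌋ = $35,428. Book value $124,001.
Accumulated through year 4 = $338,843 − $124,001 = $214,842.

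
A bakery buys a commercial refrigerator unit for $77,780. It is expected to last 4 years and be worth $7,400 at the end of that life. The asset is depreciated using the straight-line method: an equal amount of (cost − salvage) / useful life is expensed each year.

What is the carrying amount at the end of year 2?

Depreciable base = $77,780 − $7,400 = $70,380.
Annual expense = $70,380 / 4 = $17,595.
End of year 1: book value $60,185.
End of year 2: book value $42,590.

$42,590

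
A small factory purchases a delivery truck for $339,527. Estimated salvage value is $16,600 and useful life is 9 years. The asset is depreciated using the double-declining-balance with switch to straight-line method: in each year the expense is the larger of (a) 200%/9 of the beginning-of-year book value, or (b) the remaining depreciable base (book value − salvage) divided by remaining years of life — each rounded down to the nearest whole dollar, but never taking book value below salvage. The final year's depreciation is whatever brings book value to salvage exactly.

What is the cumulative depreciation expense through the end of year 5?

$242,887

Depreciable base = $339,527 − $16,600 = $322,927.
Year 1: DB = ⌊$339,527 × 200%/9⌋ = $75,450; SL = ⌊$322,927/9⌋ = $35,880 → take DB $75,450. Book value $264,077.
Year 2: DB = ⌊$264,077 × 200%/9⌋ = $58,683; SL = ⌊$247,477/8⌋ = $30,934 → take DB $58,683. Book value $205,394.
Year 3: DB = ⌊$205,394 × 200%/9⌋ = $45,643; SL = ⌊$188,794/7⌋ = $26,970 → take DB $45,643. Book value $159,751.
Year 4: DB = ⌊$159,751 × 200%/9⌋ = $35,500; SL = ⌊$143,151/6⌋ = $23,858 → take DB $35,500. Book value $124,251.
Year 5: DB = ⌊$124,251 × 200%/9⌋ = $27,611; SL = ⌊$107,651/5⌋ = $21,530 → take DB $27,611. Book value $96,640.
Accumulated through year 5 = $339,527 − $96,640 = $242,887.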